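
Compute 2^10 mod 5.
Using Fermat: 2^{4} ≡ 1 mod 5. 10 ≡ 2 mod 4. So 2^{10} ≡ 2^{2} ≡ 4 mod 5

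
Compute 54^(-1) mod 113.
Since 113 is prime, by Fermat 54^(-1) ≡ 54^{111} ≡ 90 mod 113. Verify: 54 × 90 = 4860 ≡ 1 mod 113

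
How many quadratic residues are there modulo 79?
The squaring map on Z_79* is 2-to-1, so there are (78)/2 = 39 QRs.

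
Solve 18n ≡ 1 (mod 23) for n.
Since 23 is prime, by Fermat 18^(-1) ≡ 18^{21} ≡ 9 (mod 23). Verify: 18 × 9 = 162 ≡ 1 (mod 23)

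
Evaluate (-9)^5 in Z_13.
By repeated squaring mod 13: (-9)^{1}≡4, (-9)^{2}≡3, (-9)^{4}≡9. Then (-9)^{5} = (-9)^{4+1} ≡ 9 × 4 ≡ 10 mod 13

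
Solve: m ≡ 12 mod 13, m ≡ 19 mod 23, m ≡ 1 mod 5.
M = 13 × 23 × 5 = 1495. M₁ = 115, y₁ ≡ 6 mod 13. M₂ = 65, y₂ ≡ 17 mod 23. M₃ = 299, y₃ ≡ 4 mod 5. m = 12×115×6 + 19×65×17 + 1×299×4 ≡ 571 mod 1495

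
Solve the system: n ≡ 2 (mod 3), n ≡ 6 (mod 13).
M = 3 × 13 = 39. M₁ = 13, y₁ ≡ 1 (mod 3). M₂ = 3, y₂ ≡ 9 (mod 13). n = 2×13×1 + 6×3×9 ≡ 32 (mod 39)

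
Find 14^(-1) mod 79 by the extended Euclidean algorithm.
Extended GCD: 14(17) + 79(-3) = 1. So 14^(-1) ≡ 17 mod 79. Verify: 14 × 17 = 238 ≡ 1 mod 79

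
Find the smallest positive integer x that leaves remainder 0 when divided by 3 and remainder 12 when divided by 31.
M = 3 × 31 = 93. M₁ = 31, y₁ ≡ 1 mod 3. M₂ = 3, y₂ ≡ 21 mod 31. x = 0×31×1 + 12×3×21 ≡ 12 mod 93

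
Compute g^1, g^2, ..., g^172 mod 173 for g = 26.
26^1, 26^2, ..., 26^{172} mod 173: [26, 157, 103, 83, 82, 56, 72, 142, 59, 150, 94, 22, 53, 167, 17, 96, 74, 21, 27, 10, 87, 13, 165, 138, 128, 41, 28, 36, 71, 116, 75, 47, 11, 113, 170, 95, 48, 37, 97, 100, 5, 130, 93, 169, 69, 64, 107, 14, 18, 122, 58, 124, 110, 92, 143, 85, 134, 24, 105, 135, 50, 89, 65, 133, 171, 121, 32, 140, 7, 9, 61, 29, 62, 55, 46, 158, 129, 67, 12, 139, 154, 25, 131, 119, 153, 172, 147, 16, 70, 90, 91, 117, 101, 31, 114, 23, 79, 151, 120, 6, 156, 77, 99, 152, 146, 163, 86, 160, 8, 35, 45, 132, 145, 137, 102, 57, 98, 126, 162, 60, 3, 78, 125, 136, 76, 73, 168, 43, 80, 4, 104, 109, 66, 159, 155, 51, 115, 49, 63, 81, 30, 88, 39, 149, 68, 38, 123, 84, 108, 40, 2, 52, 141, 33, 166, 164, 112, 144, 111, 118, 127, 15, 44, 106, 161, 34, 19, 148, 42, 54, 20, 1]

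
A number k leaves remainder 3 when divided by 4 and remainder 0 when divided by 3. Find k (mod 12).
M = 4 × 3 = 12. M₁ = 3, y₁ ≡ 3 (mod 4). M₂ = 4, y₂ ≡ 1 (mod 3). k = 3×3×3 + 0×4×1 ≡ 3 (mod 12)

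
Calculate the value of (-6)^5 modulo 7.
By repeated squaring mod 7: (-6)^{1}≡1, (-6)^{2}≡1, (-6)^{4}≡1. Then (-6)^{5} = (-6)^{4+1} ≡ 1 × 1 ≡ 1 mod 7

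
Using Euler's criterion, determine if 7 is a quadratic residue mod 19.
By Euler's criterion: 7^{9} ≡ 1 mod 19. Since this equals 1, 7 is a QR.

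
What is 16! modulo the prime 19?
(18)! = (16)! × (17) × (18) ≡ -1 mod 19. So (16)! ≡ -1 × [(18)(17)]^(-1) ≡ 9 mod 19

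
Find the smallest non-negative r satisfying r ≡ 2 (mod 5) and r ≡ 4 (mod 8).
M = 5 × 8 = 40. M₁ = 8, y₁ ≡ 2 (mod 5). M₂ = 5, y₂ ≡ 5 (mod 8). r = 2×8×2 + 4×5×5 ≡ 12 (mod 40)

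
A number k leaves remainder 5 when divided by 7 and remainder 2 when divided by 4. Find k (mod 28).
M = 7 × 4 = 28. M₁ = 4, y₁ ≡ 2 (mod 7). M₂ = 7, y₂ ≡ 3 (mod 4). k = 5×4×2 + 2×7×3 ≡ 26 (mod 28)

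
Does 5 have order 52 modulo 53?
ord_53(5) divides 52. For each prime q|52: 5^{26}≡52, 5^{4}≡42, none ≡ 1. So 5 has order 52 and is a primitive root mod 53.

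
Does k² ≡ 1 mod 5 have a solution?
By Euler's criterion: 1^{2} ≡ 1 mod 5. Since this equals 1, 1 is a QR.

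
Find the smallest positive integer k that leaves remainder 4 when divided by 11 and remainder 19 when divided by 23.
M = 11 × 23 = 253. M₁ = 23, y₁ ≡ 1 (mod 11). M₂ = 11, y₂ ≡ 21 (mod 23). k = 4×23×1 + 19×11×21 ≡ 180 (mod 253)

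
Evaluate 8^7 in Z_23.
By repeated squaring (mod 23): 8^{1}≡8, 8^{2}≡18, 8^{4}≡2. Then 8^{7} = 8^{4+2+1} ≡ 2 × 18 × 8 ≡ 12 (mod 23)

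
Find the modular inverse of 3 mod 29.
Since 29 is prime, by Fermat 3^(-1) ≡ 3^{27} ≡ 10 mod 29. Verify: 3 × 10 = 30 ≡ 1 mod 29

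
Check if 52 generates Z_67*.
52^{22} ≡ 1 (mod 67) and 22 < 66, so ord_67(52) = 22 ≠ 66 and 52 is not a primitive root.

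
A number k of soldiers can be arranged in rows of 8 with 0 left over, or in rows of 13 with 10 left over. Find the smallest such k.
M = 8 × 13 = 104. M₁ = 13, y₁ ≡ 5 (mod 8). M₂ = 8, y₂ ≡ 5 (mod 13). k = 0×13×5 + 10×8×5 ≡ 88 (mod 104)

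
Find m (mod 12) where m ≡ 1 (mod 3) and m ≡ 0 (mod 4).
M = 3 × 4 = 12. M₁ = 4, y₁ ≡ 1 (mod 3). M₂ = 3, y₂ ≡ 3 (mod 4). m = 1×4×1 + 0×3×3 ≡ 4 (mod 12)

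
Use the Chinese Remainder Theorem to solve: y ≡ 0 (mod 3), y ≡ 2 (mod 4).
M = 3 × 4 = 12. M₁ = 4, y₁ ≡ 1 (mod 3). M₂ = 3, y₂ ≡ 3 (mod 4). y = 0×4×1 + 2×3×3 ≡ 6 (mod 12)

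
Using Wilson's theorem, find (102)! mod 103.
By Wilson's theorem, (102)! ≡ -1 ≡ 102 mod 103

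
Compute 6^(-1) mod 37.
Since 37 is prime, by Fermat 6^(-1) ≡ 6^{35} ≡ 31 mod 37. Verify: 6 × 31 = 186 ≡ 1 mod 37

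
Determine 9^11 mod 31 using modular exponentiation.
By repeated squaring (mod 31): 9^{1}≡9, 9^{2}≡19, 9^{4}≡20, 9^{8}≡28. Then 9^{11} = 9^{8+2+1} ≡ 28 × 19 × 9 ≡ 14 (mod 31)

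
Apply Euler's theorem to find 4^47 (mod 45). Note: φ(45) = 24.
By Euler: 4^{24} ≡ 1 (mod 45) since gcd(4, 45) = 1. 47 = 1×24 + 23. So 4^{47} ≡ 4^{23} ≡ 34 (mod 45)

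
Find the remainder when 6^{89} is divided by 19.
By Fermat: 6^{18} ≡ 1 (mod 19). 89 = 4×18 + 17. So 6^{89} ≡ 6^{17} ≡ 16 (mod 19)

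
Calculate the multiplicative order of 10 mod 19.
Powers of 10 mod 19: 10^1≡10, 10^2≡5, 10^3≡12, 10^4≡6, 10^5≡3, 10^6≡11, 10^7≡15, 10^8≡17, 10^9≡18, 10^10≡9, 10^11≡14, 10^12≡7, 10^13≡13, 10^14≡16, 10^15≡8, 10^16≡4, 10^17≡2, 10^18≡1. So the order of 10 is 18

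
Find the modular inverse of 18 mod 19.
Since 19 is prime, by Fermat 18^(-1) ≡ 18^{17} ≡ 18 (mod 19). Verify: 18 × 18 = 324 ≡ 1 (mod 19)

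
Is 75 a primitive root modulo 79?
ord_79(75) divides 78. For each prime q|78: 75^{39}≡78, 75^{26}≡55, 75^{6}≡67, none ≡ 1. So 75 has order 78 and is a primitive root mod 79.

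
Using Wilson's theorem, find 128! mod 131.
(130)! = (128)! × (129) × (130) ≡ -1 mod 131. So (128)! ≡ -1 × [(130)(129)]^(-1) ≡ 65 mod 131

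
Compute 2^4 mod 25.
2^{4} = 16 ≡ 16 mod 25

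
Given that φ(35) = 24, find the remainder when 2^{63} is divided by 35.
By Euler: 2^{24} ≡ 1 mod 35 since gcd(2, 35) = 1. 63 = 2×24 + 15. So 2^{63} ≡ 2^{15} ≡ 8 mod 35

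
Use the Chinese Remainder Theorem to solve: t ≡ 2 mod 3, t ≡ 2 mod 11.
M = 3 × 11 = 33. M₁ = 11, y₁ ≡ 2 mod 3. M₂ = 3, y₂ ≡ 4 mod 11. t = 2×11×2 + 2×3×4 ≡ 2 mod 33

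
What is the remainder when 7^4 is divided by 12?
7^{4} = 2401 ≡ 1 (mod 12)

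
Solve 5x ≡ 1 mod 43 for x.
Since 43 is prime, by Fermat 5^(-1) ≡ 5^{41} ≡ 26 mod 43. Verify: 5 × 26 = 130 ≡ 1 mod 43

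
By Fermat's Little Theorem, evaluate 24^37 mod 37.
By Fermat: 24^{36} ≡ 1 (mod 37). So 24^{37} = 24^{36} · 24^{1} ≡ 24^{1} ≡ 24 (mod 37)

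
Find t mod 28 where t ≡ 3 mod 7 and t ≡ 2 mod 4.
M = 7 × 4 = 28. M₁ = 4, y₁ ≡ 2 mod 7. M₂ = 7, y₂ ≡ 3 mod 4. t = 3×4×2 + 2×7×3 ≡ 10 mod 28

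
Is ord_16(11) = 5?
Powers of 11 mod 16: 11^1≡11, 11^2≡9, 11^3≡3, 11^4≡1. Already 11^4≡1, so the order is 4 < 5. No, the actual order is 4.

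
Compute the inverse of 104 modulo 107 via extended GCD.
Extended GCD: 104(-36) + 107(35) = 1. So 104^(-1) ≡ -36 ≡ 71 (mod 107). Verify: 104 × 71 = 7384 ≡ 1 (mod 107)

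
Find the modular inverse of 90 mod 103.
Since 103 is prime, by Fermat 90^(-1) ≡ 90^{101} ≡ 95 mod 103. Verify: 90 × 95 = 8550 ≡ 1 mod 103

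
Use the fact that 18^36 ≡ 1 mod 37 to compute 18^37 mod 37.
By Fermat: 18^{36} ≡ 1 mod 37. So 18^{37} = 18^{36} · 18^{1} ≡ 18^{1} ≡ 18 mod 37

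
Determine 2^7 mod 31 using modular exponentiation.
By repeated squaring mod 31: 2^{1}≡2, 2^{2}≡4, 2^{4}≡16. Then 2^{7} = 2^{4+2+1} ≡ 16 × 4 × 2 ≡ 4 mod 31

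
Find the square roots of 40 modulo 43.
The square roots of 40 mod 43 are 13 and 30. Verify: 13² = 169 ≡ 40 mod 43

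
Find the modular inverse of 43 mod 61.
Since 61 is prime, by Fermat 43^(-1) ≡ 43^{59} ≡ 44 (mod 61). Verify: 43 × 44 = 1892 ≡ 1 (mod 61)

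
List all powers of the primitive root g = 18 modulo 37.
18^1, 18^2, ..., 18^{36} mod 37: [18, 28, 23, 7, 15, 11, 13, 12, 31, 3, 17, 10, 32, 21, 8, 33, 2, 36, 19, 9, 14, 30, 22, 26, 24, 25, 6, 34, 20, 27, 5, 16, 29, 4, 35, 1]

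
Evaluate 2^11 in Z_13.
By repeated squaring mod 13: 2^{1}≡2, 2^{2}≡4, 2^{4}≡3, 2^{8}≡9. Then 2^{11} = 2^{8+2+1} ≡ 9 × 4 × 2 ≡ 7 mod 13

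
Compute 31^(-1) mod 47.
Since 47 is prime, by Fermat 31^(-1) ≡ 31^{45} ≡ 44 mod 47. Verify: 31 × 44 = 1364 ≡ 1 mod 47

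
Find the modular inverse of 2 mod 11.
Since 11 is prime, by Fermat 2^(-1) ≡ 2^{9} ≡ 6 mod 11. Verify: 2 × 6 = 12 ≡ 1 mod 11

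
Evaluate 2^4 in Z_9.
2^{4} = 16 ≡ 7 (mod 9)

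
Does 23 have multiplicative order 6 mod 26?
Powers of 23 mod 26: 23^1≡23, 23^2≡9, 23^3≡25, 23^4≡3, 23^5≡17, 23^6≡1. First k with 23^k≡1 is k=6. Yes, ord_26(23) = 6.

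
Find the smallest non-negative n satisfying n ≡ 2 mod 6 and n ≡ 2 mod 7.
M = 6 × 7 = 42. M₁ = 7, y₁ ≡ 1 mod 6. M₂ = 6, y₂ ≡ 6 mod 7. n = 2×7×1 + 2×6×6 ≡ 2 mod 42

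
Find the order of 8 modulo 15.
Powers of 8 mod 15: 8^1≡8, 8^2≡4, 8^3≡2, 8^4≡1. Order = 4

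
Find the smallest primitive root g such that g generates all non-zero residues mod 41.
g = 6. Powers: [6, 36, 11, 25, 27, 39, 29, 10, 19, ...] generates all 40 non-zero residues.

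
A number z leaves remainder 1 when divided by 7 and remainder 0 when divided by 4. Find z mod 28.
M = 7 × 4 = 28. M₁ = 4, y₁ ≡ 2 mod 7. M₂ = 7, y₂ ≡ 3 mod 4. z = 1×4×2 + 0×7×3 ≡ 8 mod 28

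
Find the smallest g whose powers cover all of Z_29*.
g = 2. For each prime q|28: 2^{14}≡28, 2^{4}≡16, none ≡ 1, so ord_29(2) = 28 and 2 is a primitive root.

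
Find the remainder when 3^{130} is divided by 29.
By Fermat: 3^{28} ≡ 1 mod 29. 130 = 4×28 + 18. So 3^{130} ≡ 3^{18} ≡ 6 mod 29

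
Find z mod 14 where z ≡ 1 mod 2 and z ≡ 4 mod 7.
M = 2 × 7 = 14. M₁ = 7, y₁ ≡ 1 mod 2. M₂ = 2, y₂ ≡ 4 mod 7. z = 1×7×1 + 4×2×4 ≡ 11 mod 14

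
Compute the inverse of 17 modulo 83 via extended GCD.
Extended GCD: 17(-39) + 83(8) = 1. So 17^(-1) ≡ -39 ≡ 44 mod 83. Verify: 17 × 44 = 748 ≡ 1 mod 83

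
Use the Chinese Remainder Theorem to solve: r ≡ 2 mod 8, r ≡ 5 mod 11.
M = 8 × 11 = 88. M₁ = 11, y₁ ≡ 3 mod 8. M₂ = 8, y₂ ≡ 7 mod 11. r = 2×11×3 + 5×8×7 ≡ 82 mod 88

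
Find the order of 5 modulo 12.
Powers of 5 mod 12: 5^1≡5, 5^2≡1. So the order of 5 is 2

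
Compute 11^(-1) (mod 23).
Since 23 is prime, by Fermat 11^(-1) ≡ 11^{21} ≡ 21 (mod 23). Verify: 11 × 21 = 231 ≡ 1 (mod 23)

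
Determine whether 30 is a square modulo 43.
By Euler's criterion: 30^{21} ≡ 42 mod 43. Since this equals -1 (≡ 42), 30 is not a QR.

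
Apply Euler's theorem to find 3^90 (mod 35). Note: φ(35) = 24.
By Euler: 3^{24} ≡ 1 (mod 35) since gcd(3, 35) = 1. 90 = 3×24 + 18. So 3^{90} ≡ 3^{18} ≡ 29 (mod 35)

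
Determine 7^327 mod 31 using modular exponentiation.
Using Fermat: 7^{30} ≡ 1 (mod 31). 327 ≡ 27 (mod 30). So 7^{327} ≡ 7^{27} ≡ 16 (mod 31)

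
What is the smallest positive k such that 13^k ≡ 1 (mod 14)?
Powers of 13 mod 14: 13^1≡13, 13^2≡1. ord_14(13) = 2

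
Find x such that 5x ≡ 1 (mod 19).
Since 19 is prime, by Fermat 5^(-1) ≡ 5^{17} ≡ 4 (mod 19). Verify: 5 × 4 = 20 ≡ 1 (mod 19)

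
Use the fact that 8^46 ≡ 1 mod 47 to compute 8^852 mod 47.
By Fermat: 8^{46} ≡ 1 mod 47. 852 ≡ 24 mod 46. So 8^{852} ≡ 8^{24} ≡ 8 mod 47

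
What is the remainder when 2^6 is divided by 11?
By repeated squaring (mod 11): 2^{1}≡2, 2^{2}≡4, 2^{4}≡5. Then 2^{6} = 2^{4+2} ≡ 5 × 4 ≡ 9 (mod 11)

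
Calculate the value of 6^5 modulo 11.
By repeated squaring mod 11: 6^{1}≡6, 6^{2}≡3, 6^{4}≡9. Then 6^{5} = 6^{4+1} ≡ 9 × 6 ≡ 10 mod 11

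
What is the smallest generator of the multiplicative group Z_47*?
g = 5. For each prime q|46: 5^{23}≡46, 5^{2}≡25, none ≡ 1, so ord_47(5) = 46 and 5 is a primitive root.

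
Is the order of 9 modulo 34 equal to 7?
Powers of 9 mod 34: 9^1≡9, 9^2≡13, 9^3≡15, 9^4≡33, 9^5≡25, 9^6≡21, 9^7≡19, 9^8≡1. 9^7≡19≢1, so ord ≠ 7. No, the actual order is 8.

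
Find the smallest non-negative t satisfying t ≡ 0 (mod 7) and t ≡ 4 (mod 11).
M = 7 × 11 = 77. M₁ = 11, y₁ ≡ 2 (mod 7). M₂ = 7, y₂ ≡ 8 (mod 11). t = 0×11×2 + 4×7×8 ≡ 70 (mod 77)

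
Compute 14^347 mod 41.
Using Fermat: 14^{40} ≡ 1 (mod 41). 347 ≡ 27 (mod 40). So 14^{347} ≡ 14^{27} ≡ 38 (mod 41)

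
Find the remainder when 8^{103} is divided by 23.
By Fermat: 8^{22} ≡ 1 mod 23. 103 = 4×22 + 15. So 8^{103} ≡ 8^{15} ≡ 2 mod 23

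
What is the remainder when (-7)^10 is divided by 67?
By repeated squaring (mod 67): (-7)^{1}≡60, (-7)^{2}≡49, (-7)^{4}≡56, (-7)^{8}≡54. Then (-7)^{10} = (-7)^{8+2} ≡ 54 × 49 ≡ 33 (mod 67)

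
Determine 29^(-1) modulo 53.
Since 53 is prime, by Fermat 29^(-1) ≡ 29^{51} ≡ 11 mod 53. Verify: 29 × 11 = 319 ≡ 1 mod 53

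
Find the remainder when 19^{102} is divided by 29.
By Fermat: 19^{28} ≡ 1 mod 29. 102 = 3×28 + 18. So 19^{102} ≡ 19^{18} ≡ 5 mod 29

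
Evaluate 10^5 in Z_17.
By repeated squaring (mod 17): 10^{1}≡10, 10^{2}≡15, 10^{4}≡4. Then 10^{5} = 10^{4+1} ≡ 4 × 10 ≡ 6 (mod 17)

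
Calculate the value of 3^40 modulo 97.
By repeated squaring mod 97: 3^{1}≡3, 3^{2}≡9, 3^{4}≡81, 3^{8}≡62, 3^{16}≡61, 3^{32}≡35. Then 3^{40} = 3^{32+8} ≡ 35 × 62 ≡ 36 mod 97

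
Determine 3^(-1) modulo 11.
Since 11 is prime, by Fermat 3^(-1) ≡ 3^{9} ≡ 4 mod 11. Verify: 3 × 4 = 12 ≡ 1 mod 11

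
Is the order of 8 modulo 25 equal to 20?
Powers of 8 mod 25: 8^1≡8, 8^2≡14, 8^3≡12, 8^4≡21, 8^5≡18, 8^6≡19, 8^7≡2, 8^8≡16, 8^9≡3, 8^10≡24, 8^11≡17, 8^12≡11, 8^13≡13, 8^14≡4, 8^15≡7, 8^16≡6, 8^17≡23, 8^18≡9, 8^19≡22, 8^20≡1. First k with 8^k≡1 is k=20. Yes, ord_25(8) = 20.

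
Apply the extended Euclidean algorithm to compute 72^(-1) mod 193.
Extended GCD: 72(-67) + 193(25) = 1. So 72^(-1) ≡ -67 ≡ 126 mod 193. Verify: 72 × 126 = 9072 ≡ 1 mod 193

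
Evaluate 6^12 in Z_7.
Using Fermat: 6^{6} ≡ 1 (mod 7). 12 ≡ 0 (mod 6). So 6^{12} ≡ 6^{0} ≡ 1 (mod 7)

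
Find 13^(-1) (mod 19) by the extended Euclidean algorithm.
Extended GCD: 13(3) + 19(-2) = 1. So 13^(-1) ≡ 3 (mod 19). Verify: 13 × 3 = 39 ≡ 1 (mod 19)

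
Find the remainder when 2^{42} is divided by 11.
By Fermat: 2^{10} ≡ 1 (mod 11). 42 = 4×10 + 2. So 2^{42} ≡ 2^{2} ≡ 4 (mod 11)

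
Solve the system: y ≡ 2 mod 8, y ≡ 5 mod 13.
M = 8 × 13 = 104. M₁ = 13, y₁ ≡ 5 mod 8. M₂ = 8, y₂ ≡ 5 mod 13. y = 2×13×5 + 5×8×5 ≡ 18 mod 104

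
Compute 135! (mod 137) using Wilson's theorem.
(136)! = (135)! × (136) ≡ -1 (mod 137). So (135)! ≡ -1 × (136)^(-1) ≡ (-1)×(-1) = 1 (mod 137)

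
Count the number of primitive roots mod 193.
There are φ(193-1) = φ(192) = 64 primitive roots modulo 193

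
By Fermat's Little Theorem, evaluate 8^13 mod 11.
By Fermat: 8^{10} ≡ 1 mod 11. So 8^{13} = 8^{10} · 8^{3} ≡ 8^{3} ≡ 6 mod 11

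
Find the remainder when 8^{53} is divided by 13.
By Fermat: 8^{12} ≡ 1 mod 13. 53 = 4×12 + 5. So 8^{53} ≡ 8^{5} ≡ 8 mod 13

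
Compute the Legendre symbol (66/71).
(66/71) = 66^{35} mod 71 = -1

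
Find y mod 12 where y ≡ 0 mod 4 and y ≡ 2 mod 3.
M = 4 × 3 = 12. M₁ = 3, y₁ ≡ 3 mod 4. M₂ = 4, y₂ ≡ 1 mod 3. y = 0×3×3 + 2×4×1 ≡ 8 mod 12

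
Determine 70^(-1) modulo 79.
Since 79 is prime, by Fermat 70^(-1) ≡ 70^{77} ≡ 35 (mod 79). Verify: 70 × 35 = 2450 ≡ 1 (mod 79)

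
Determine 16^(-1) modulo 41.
Since 41 is prime, by Fermat 16^(-1) ≡ 16^{39} ≡ 18 (mod 41). Verify: 16 × 18 = 288 ≡ 1 (mod 41)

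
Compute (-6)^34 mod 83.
By repeated squaring mod 83: (-6)^{1}≡77, (-6)^{2}≡36, (-6)^{4}≡51, (-6)^{8}≡28, (-6)^{16}≡37, (-6)^{32}≡41. Then (-6)^{34} = (-6)^{32+2} ≡ 41 × 36 ≡ 65 mod 83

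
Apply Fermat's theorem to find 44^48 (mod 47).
By Fermat: 44^{46} ≡ 1 (mod 47). So 44^{48} = 44^{46} · 44^{2} ≡ 44^{2} ≡ 9 (mod 47)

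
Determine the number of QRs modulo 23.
The squaring map on Z_23* is 2-to-1, so there are (22)/2 = 11 QRs.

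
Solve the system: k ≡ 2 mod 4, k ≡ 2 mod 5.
M = 4 × 5 = 20. M₁ = 5, y₁ ≡ 1 mod 4. M₂ = 4, y₂ ≡ 4 mod 5. k = 2×5×1 + 2×4×4 ≡ 2 mod 20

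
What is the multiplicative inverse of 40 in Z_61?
Since 61 is prime, by Fermat 40^(-1) ≡ 40^{59} ≡ 29 mod 61. Verify: 40 × 29 = 1160 ≡ 1 mod 61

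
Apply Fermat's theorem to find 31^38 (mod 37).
By Fermat: 31^{36} ≡ 1 (mod 37). So 31^{38} = 31^{36} · 31^{2} ≡ 31^{2} ≡ 36 (mod 37)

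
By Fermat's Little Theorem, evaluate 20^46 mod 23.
By Fermat: 20^{22} ≡ 1 mod 23. 46 = 2×22 + 2. So 20^{46} ≡ 20^{2} ≡ 9 mod 23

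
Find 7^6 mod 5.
Using Fermat: 7^{4} ≡ 1 mod 5. 6 ≡ 2 mod 4. So 7^{6} ≡ 7^{2} ≡ 4 mod 5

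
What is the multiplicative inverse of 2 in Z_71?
Since 71 is prime, by Fermat 2^(-1) ≡ 2^{69} ≡ 36 (mod 71). Verify: 2 × 36 = 72 ≡ 1 (mod 71)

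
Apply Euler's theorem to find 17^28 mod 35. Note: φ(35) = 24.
By Euler: 17^{24} ≡ 1 mod 35 since gcd(17, 35) = 1. 28 = 1×24 + 4. So 17^{28} ≡ 17^{4} ≡ 11 mod 35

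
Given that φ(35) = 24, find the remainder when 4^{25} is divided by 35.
By Euler: 4^{24} ≡ 1 (mod 35) since gcd(4, 35) = 1. 25 = 1×24 + 1. So 4^{25} ≡ 4^{1} ≡ 4 (mod 35)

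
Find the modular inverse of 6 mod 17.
Since 17 is prime, by Fermat 6^(-1) ≡ 6^{15} ≡ 3 (mod 17). Verify: 6 × 3 = 18 ≡ 1 (mod 17)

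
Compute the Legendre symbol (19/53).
(19/53) = 19^{26} mod 53 = -1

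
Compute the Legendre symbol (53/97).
(53/97) = 53^{48} mod 97 = 1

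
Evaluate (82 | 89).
(82/89) = 82^{44} mod 89 = -1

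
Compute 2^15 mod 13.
Using Fermat: 2^{12} ≡ 1 mod 13. 15 ≡ 3 mod 12. So 2^{15} ≡ 2^{3} ≡ 8 mod 13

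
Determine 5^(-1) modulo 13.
Since 13 is prime, by Fermat 5^(-1) ≡ 5^{11} ≡ 8 mod 13. Verify: 5 × 8 = 40 ≡ 1 mod 13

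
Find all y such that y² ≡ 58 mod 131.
The square roots of 58 mod 131 are 53 and 78. Verify: 53² = 2809 ≡ 58 mod 131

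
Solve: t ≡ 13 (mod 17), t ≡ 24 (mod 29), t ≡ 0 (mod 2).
M = 17 × 29 × 2 = 986. M₁ = 58, y₁ ≡ 5 (mod 17). M₂ = 34, y₂ ≡ 6 (mod 29). M₃ = 493, y₃ ≡ 1 (mod 2). t = 13×58×5 + 24×34×6 + 0×493×1 ≡ 778 (mod 986)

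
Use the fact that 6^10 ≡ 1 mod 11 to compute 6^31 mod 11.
By Fermat: 6^{10} ≡ 1 mod 11. 31 = 3×10 + 1. So 6^{31} ≡ 6^{1} ≡ 6 mod 11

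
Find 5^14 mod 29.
By repeated squaring mod 29: 5^{1}≡5, 5^{2}≡25, 5^{4}≡16, 5^{8}≡24. Then 5^{14} = 5^{8+4+2} ≡ 24 × 16 × 25 ≡ 1 mod 29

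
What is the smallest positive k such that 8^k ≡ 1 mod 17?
Powers of 8 mod 17: 8^1≡8, 8^2≡13, 8^3≡2, 8^4≡16, 8^5≡9, 8^6≡4, 8^7≡15, 8^8≡1. So the order of 8 is 8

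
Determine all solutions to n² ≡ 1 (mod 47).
The square roots of 1 mod 47 are 1 and 46. Verify: 1² = 1 ≡ 1 (mod 47)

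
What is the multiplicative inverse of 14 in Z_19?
Since 19 is prime, by Fermat 14^(-1) ≡ 14^{17} ≡ 15 mod 19. Verify: 14 × 15 = 210 ≡ 1 mod 19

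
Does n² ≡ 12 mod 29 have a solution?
By Euler's criterion: 12^{14} ≡ 28 mod 29. Since this equals -1 (≡ 28), 12 is not a QR.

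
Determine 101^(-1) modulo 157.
Since 157 is prime, by Fermat 101^(-1) ≡ 101^{155} ≡ 14 mod 157. Verify: 101 × 14 = 1414 ≡ 1 mod 157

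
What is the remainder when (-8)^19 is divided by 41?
By repeated squaring mod 41: (-8)^{1}≡33, (-8)^{2}≡23, (-8)^{4}≡37, (-8)^{8}≡16, (-8)^{16}≡10. Then (-8)^{19} = (-8)^{16+2+1} ≡ 10 × 23 × 33 ≡ 5 mod 41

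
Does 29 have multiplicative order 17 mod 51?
Powers of 29 mod 51: 29^1≡29, 29^2≡25, 29^3≡11, 29^4≡13, 29^5≡20, 29^6≡19, 29^7≡41, 29^8≡16, 29^9≡5, 29^10≡43, 29^11≡23, 29^12≡4, 29^13≡14, 29^14≡49, 29^15≡44, 29^16≡1. Already 29^16≡1, so the order is 16 < 17. No, the actual order is 16.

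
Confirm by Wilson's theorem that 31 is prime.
(30)! mod 31 = 30. Since this equals -1 mod 31, Wilson confirms 31 is prime.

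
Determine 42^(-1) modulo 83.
Since 83 is prime, by Fermat 42^(-1) ≡ 42^{81} ≡ 2 mod 83. Verify: 42 × 2 = 84 ≡ 1 mod 83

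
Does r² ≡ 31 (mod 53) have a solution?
By Euler's criterion: 31^{26} ≡ 52 (mod 53). Since this equals -1 (≡ 52), 31 is not a QR.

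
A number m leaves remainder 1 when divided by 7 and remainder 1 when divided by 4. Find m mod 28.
M = 7 × 4 = 28. M₁ = 4, y₁ ≡ 2 mod 7. M₂ = 7, y₂ ≡ 3 mod 4. m = 1×4×2 + 1×7×3 ≡ 1 mod 28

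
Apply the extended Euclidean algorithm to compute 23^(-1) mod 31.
Extended GCD: 23(-4) + 31(3) = 1. So 23^(-1) ≡ -4 ≡ 27 mod 31. Verify: 23 × 27 = 621 ≡ 1 mod 31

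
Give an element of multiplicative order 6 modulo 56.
39 has order 6 mod 56 since 39^{6} ≡ 1 mod 56 and no smaller power works.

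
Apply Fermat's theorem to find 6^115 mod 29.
By Fermat: 6^{28} ≡ 1 mod 29. 115 = 4×28 + 3. So 6^{115} ≡ 6^{3} ≡ 13 mod 29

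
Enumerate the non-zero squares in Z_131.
Squares in Z_131*: {1, 3, 4, 5, 7, 9, 11, 12, 13, 15, 16, 20, 21, 25, 27, 28, 33, 34, 35, 36, 38, 39, 41, 43, 44, 45, 46, 48, 49, 52, 53, 55, 58, 59, 60, 61, 62, 63, 64, 65, 74, 75, 77, 80, 81, 84, 89, 91, 94, 99, 100, 101, 102, 105, 107, 108, 109, 112, 113, 114, 117, 121, 123, 125, 129}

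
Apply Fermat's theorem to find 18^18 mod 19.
By Fermat's Little Theorem, 18^{18} ≡ 1 mod 19 since 19 is prime and gcd(18, 19) = 1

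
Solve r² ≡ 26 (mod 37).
The square roots of 26 mod 37 are 10 and 27. Verify: 10² = 100 ≡ 26 (mod 37)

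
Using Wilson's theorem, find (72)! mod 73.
By Wilson's theorem, (72)! ≡ -1 ≡ 72 mod 73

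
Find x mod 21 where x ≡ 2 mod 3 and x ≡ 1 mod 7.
M = 3 × 7 = 21. M₁ = 7, y₁ ≡ 1 mod 3. M₂ = 3, y₂ ≡ 5 mod 7. x = 2×7×1 + 1×3×5 ≡ 8 mod 21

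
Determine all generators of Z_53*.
There are φ(52) = 24 primitive roots mod 53: {2, 3, 5, 8, 12, 14, 18, 19, 20, 21, 22, 26, 27, 31, 32, 33, 34, 35, 39, 41, 45, 48, 50, 51}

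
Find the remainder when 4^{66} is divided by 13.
By Fermat: 4^{12} ≡ 1 (mod 13). 66 = 5×12 + 6. So 4^{66} ≡ 4^{6} ≡ 1 (mod 13)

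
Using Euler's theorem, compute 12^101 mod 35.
By Euler: 12^{24} ≡ 1 (mod 35) since gcd(12, 35) = 1. 101 = 4×24 + 5. So 12^{101} ≡ 12^{5} ≡ 17 (mod 35)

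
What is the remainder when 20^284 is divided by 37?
Using Fermat: 20^{36} ≡ 1 (mod 37). 284 ≡ 32 (mod 36). So 20^{284} ≡ 20^{32} ≡ 34 (mod 37)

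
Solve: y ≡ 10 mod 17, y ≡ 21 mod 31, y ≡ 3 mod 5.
M = 17 × 31 × 5 = 2635. M₁ = 155, y₁ ≡ 9 mod 17. M₂ = 85, y₂ ≡ 27 mod 31. M₃ = 527, y₃ ≡ 3 mod 5. y = 10×155×9 + 21×85×27 + 3×527×3 ≡ 1013 mod 2635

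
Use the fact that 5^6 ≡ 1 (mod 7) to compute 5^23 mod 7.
By Fermat: 5^{6} ≡ 1 (mod 7). 23 = 3×6 + 5. So 5^{23} ≡ 5^{5} ≡ 3 (mod 7)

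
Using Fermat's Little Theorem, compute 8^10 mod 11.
By Fermat's Little Theorem, 8^{10} ≡ 1 (mod 11) since 11 is prime and gcd(8, 11) = 1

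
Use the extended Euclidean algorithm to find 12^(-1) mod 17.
Extended GCD: 12(-7) + 17(5) = 1. So 12^(-1) ≡ -7 ≡ 10 mod 17. Verify: 12 × 10 = 120 ≡ 1 mod 17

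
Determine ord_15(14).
Powers of 14 mod 15: 14^1≡14, 14^2≡1. ord_15(14) = 2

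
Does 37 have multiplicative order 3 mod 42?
Powers of 37 mod 42: 37^1≡37, 37^2≡25, 37^3≡1. First k with 37^k≡1 is k=3. Yes, ord_42(37) = 3.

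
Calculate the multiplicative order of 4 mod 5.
Powers of 4 mod 5: 4^1≡4, 4^2≡1. ord_5(4) = 2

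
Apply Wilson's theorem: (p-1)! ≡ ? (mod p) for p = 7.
By Wilson's theorem, (6)! ≡ -1 ≡ 6 mod 7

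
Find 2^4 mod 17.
2^{4} = 16 ≡ 16 mod 17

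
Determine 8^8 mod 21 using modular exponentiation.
By repeated squaring mod 21: 8^{1}≡8, 8^{2}≡1, 8^{4}≡1, 8^{8}≡1. So 8^{8} ≡ 1 mod 21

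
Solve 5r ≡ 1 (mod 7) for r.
Since 7 is prime, by Fermat 5^(-1) ≡ 5^{5} ≡ 3 (mod 7). Verify: 5 × 3 = 15 ≡ 1 (mod 7)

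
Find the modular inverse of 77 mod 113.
Since 113 is prime, by Fermat 77^(-1) ≡ 77^{111} ≡ 91 mod 113. Verify: 77 × 91 = 7007 ≡ 1 mod 113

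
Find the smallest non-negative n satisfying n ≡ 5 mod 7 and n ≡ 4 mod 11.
M = 7 × 11 = 77. M₁ = 11, y₁ ≡ 2 mod 7. M₂ = 7, y₂ ≡ 8 mod 11. n = 5×11×2 + 4×7×8 ≡ 26 mod 77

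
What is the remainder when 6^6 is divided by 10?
By repeated squaring mod 10: 6^{1}≡6, 6^{2}≡6, 6^{4}≡6. Then 6^{6} = 6^{4+2} ≡ 6 × 6 ≡ 6 mod 10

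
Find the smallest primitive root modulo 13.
g = 2. For each prime q|12: 2^{6}≡12, 2^{4}≡3, none ≡ 1, so ord_13(2) = 12 and 2 is a primitive root.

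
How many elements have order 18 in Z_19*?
There are φ(19-1) = φ(18) = 6 primitive roots modulo 19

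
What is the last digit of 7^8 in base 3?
Using Fermat: 7^{2} ≡ 1 (mod 3). 8 ≡ 0 (mod 2). So 7^{8} ≡ 7^{0} ≡ 1 (mod 3)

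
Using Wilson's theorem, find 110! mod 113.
(112)! = (110)! × (111) × (112) ≡ -1 (mod 113). So (110)! ≡ -1 × [(112)(111)]^(-1) ≡ 56 (mod 113)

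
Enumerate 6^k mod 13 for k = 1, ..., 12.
6^1, 6^2, ..., 6^{12} mod 13: [6, 10, 8, 9, 2, 12, 7, 3, 5, 4, 11, 1]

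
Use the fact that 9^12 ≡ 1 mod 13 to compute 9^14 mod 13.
By Fermat: 9^{12} ≡ 1 mod 13. So 9^{14} = 9^{12} · 9^{2} ≡ 9^{2} ≡ 3 mod 13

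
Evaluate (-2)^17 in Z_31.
By repeated squaring (mod 31): (-2)^{1}≡29, (-2)^{2}≡4, (-2)^{4}≡16, (-2)^{8}≡8, (-2)^{16}≡2. Then (-2)^{17} = (-2)^{16+1} ≡ 2 × 29 ≡ 27 (mod 31)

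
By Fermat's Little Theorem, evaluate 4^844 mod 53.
By Fermat: 4^{52} ≡ 1 (mod 53). 844 ≡ 12 (mod 52). So 4^{844} ≡ 4^{12} ≡ 13 (mod 53)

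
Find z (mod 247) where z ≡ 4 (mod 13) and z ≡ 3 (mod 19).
M = 13 × 19 = 247. M₁ = 19, y₁ ≡ 11 (mod 13). M₂ = 13, y₂ ≡ 3 (mod 19). z = 4×19×11 + 3×13×3 ≡ 212 (mod 247)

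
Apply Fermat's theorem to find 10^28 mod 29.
By Fermat's Little Theorem, 10^{28} ≡ 1 mod 29 since 29 is prime and gcd(10, 29) = 1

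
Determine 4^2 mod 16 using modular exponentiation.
4^{2} = 16 ≡ 0 (mod 16)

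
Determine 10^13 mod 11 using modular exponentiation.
Using Fermat: 10^{10} ≡ 1 mod 11. 13 ≡ 3 mod 10. So 10^{13} ≡ 10^{3} ≡ 10 mod 11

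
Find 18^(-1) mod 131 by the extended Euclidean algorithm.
Extended GCD: 18(51) + 131(-7) = 1. So 18^(-1) ≡ 51 mod 131. Verify: 18 × 51 = 918 ≡ 1 mod 131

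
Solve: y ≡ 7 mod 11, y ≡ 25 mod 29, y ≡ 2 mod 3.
M = 11 × 29 × 3 = 957. M₁ = 87, y₁ ≡ 10 mod 11. M₂ = 33, y₂ ≡ 22 mod 29. M₃ = 319, y₃ ≡ 1 mod 3. y = 7×87×10 + 25×33×22 + 2×319×1 ≡ 953 mod 957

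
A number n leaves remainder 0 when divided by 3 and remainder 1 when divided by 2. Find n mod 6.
M = 3 × 2 = 6. M₁ = 2, y₁ ≡ 2 mod 3. M₂ = 3, y₂ ≡ 1 mod 2. n = 0×2×2 + 1×3×1 ≡ 3 mod 6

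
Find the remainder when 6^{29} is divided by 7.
By Fermat: 6^{6} ≡ 1 mod 7. 29 = 4×6 + 5. So 6^{29} ≡ 6^{5} ≡ 6 mod 7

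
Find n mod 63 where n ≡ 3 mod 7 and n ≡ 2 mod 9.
M = 7 × 9 = 63. M₁ = 9, y₁ ≡ 4 mod 7. M₂ = 7, y₂ ≡ 4 mod 9. n = 3×9×4 + 2×7×4 ≡ 38 mod 63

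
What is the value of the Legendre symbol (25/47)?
(25/47) = 25^{23} mod 47 = 1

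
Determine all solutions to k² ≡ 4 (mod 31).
The square roots of 4 mod 31 are 2 and 29. Verify: 2² = 4 ≡ 4 (mod 31)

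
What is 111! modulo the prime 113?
(112)! = (111)! × (112) ≡ -1 (mod 113). So (111)! ≡ -1 × (112)^(-1) ≡ (-1)×(-1) = 1 (mod 113)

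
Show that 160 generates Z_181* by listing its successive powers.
160^1, 160^2, ..., 160^{180} mod 181: [160, 79, 151, 87, 164, 176, 105, 148, 150, 108, 85, 25, 18, 165, 155, 3, 118, 56, 91, 80, 130, 166, 134, 82, 88, 143, 74, 75, 54, 133, 103, 9, 173, 168, 92, 59, 28, 136, 40, 65, 83, 67, 41, 44, 162, 37, 128, 27, 157, 142, 95, 177, 84, 46, 120, 14, 68, 20, 123, 132, 124, 111, 22, 81, 109, 64, 104, 169, 71, 138, 179, 42, 23, 60, 7, 34, 10, 152, 66, 62, 146, 11, 131, 145, 32, 52, 175, 126, 69, 180, 21, 102, 30, 94, 17, 5, 76, 33, 31, 73, 96, 156, 163, 16, 26, 178, 63, 125, 90, 101, 51, 15, 47, 99, 93, 38, 107, 106, 127, 48, 78, 172, 8, 13, 89, 122, 153, 45, 141, 116, 98, 114, 140, 137, 19, 144, 53, 154, 24, 39, 86, 4, 97, 135, 61, 167, 113, 161, 58, 49, 57, 70, 159, 100, 72, 117, 77, 12, 110, 43, 2, 139, 158, 121, 174, 147, 171, 29, 115, 119, 35, 170, 50, 36, 149, 129, 6, 55, 112, 1]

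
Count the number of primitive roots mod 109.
There are φ(109-1) = φ(108) = 36 primitive roots modulo 109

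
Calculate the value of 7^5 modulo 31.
By repeated squaring mod 31: 7^{1}≡7, 7^{2}≡18, 7^{4}≡14. Then 7^{5} = 7^{4+1} ≡ 14 × 7 ≡ 5 mod 31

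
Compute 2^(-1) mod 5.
Since 5 is prime, by Fermat 2^(-1) ≡ 2^{3} ≡ 3 mod 5. Verify: 2 × 3 = 6 ≡ 1 mod 5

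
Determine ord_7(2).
Powers of 2 mod 7: 2^1≡2, 2^2≡4, 2^3≡1. Order = 3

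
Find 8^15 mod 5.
Using Fermat: 8^{4} ≡ 1 mod 5. 15 ≡ 3 mod 4. So 8^{15} ≡ 8^{3} ≡ 2 mod 5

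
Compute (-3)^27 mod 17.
Using Fermat: (-3)^{16} ≡ 1 (mod 17). 27 ≡ 11 (mod 16). So (-3)^{27} ≡ (-3)^{11} ≡ 10 (mod 17)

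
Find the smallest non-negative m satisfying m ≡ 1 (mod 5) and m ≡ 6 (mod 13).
M = 5 × 13 = 65. M₁ = 13, y₁ ≡ 2 (mod 5). M₂ = 5, y₂ ≡ 8 (mod 13). m = 1×13×2 + 6×5×8 ≡ 6 (mod 65)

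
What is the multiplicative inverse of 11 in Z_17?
Since 17 is prime, by Fermat 11^(-1) ≡ 11^{15} ≡ 14 (mod 17). Verify: 11 × 14 = 154 ≡ 1 (mod 17)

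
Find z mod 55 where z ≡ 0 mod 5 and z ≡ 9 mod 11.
M = 5 × 11 = 55. M₁ = 11, y₁ ≡ 1 mod 5. M₂ = 5, y₂ ≡ 9 mod 11. z = 0×11×1 + 9×5×9 ≡ 20 mod 55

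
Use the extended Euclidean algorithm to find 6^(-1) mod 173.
Extended GCD: 6(29) + 173(-1) = 1. So 6^(-1) ≡ 29 (mod 173). Verify: 6 × 29 = 174 ≡ 1 (mod 173)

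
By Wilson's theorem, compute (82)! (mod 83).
By Wilson's theorem, (82)! ≡ -1 ≡ 82 (mod 83)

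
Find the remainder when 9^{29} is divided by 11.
By Fermat: 9^{10} ≡ 1 mod 11. 29 = 2×10 + 9. So 9^{29} ≡ 9^{9} ≡ 5 mod 11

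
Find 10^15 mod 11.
Using Fermat: 10^{10} ≡ 1 mod 11. 15 ≡ 5 mod 10. So 10^{15} ≡ 10^{5} ≡ 10 mod 11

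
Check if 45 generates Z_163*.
ord_163(45) divides 162. For each prime q|162: 45^{81}≡162, 45^{54}≡104, none ≡ 1. So 45 has order 162 and is a primitive root mod 163.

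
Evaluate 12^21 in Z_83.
By repeated squaring mod 83: 12^{1}≡12, 12^{2}≡61, 12^{4}≡69, 12^{8}≡30, 12^{16}≡70. Then 12^{21} = 12^{16+4+1} ≡ 70 × 69 × 12 ≡ 26 mod 83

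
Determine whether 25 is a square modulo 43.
By Euler's criterion: 25^{21} ≡ 1 mod 43. Since this equals 1, 25 is a QR.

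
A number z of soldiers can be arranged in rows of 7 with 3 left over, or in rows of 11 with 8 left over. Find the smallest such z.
M = 7 × 11 = 77. M₁ = 11, y₁ ≡ 2 mod 7. M₂ = 7, y₂ ≡ 8 mod 11. z = 3×11×2 + 8×7×8 ≡ 52 mod 77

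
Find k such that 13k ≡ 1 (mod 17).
Since 17 is prime, by Fermat 13^(-1) ≡ 13^{15} ≡ 4 (mod 17). Verify: 13 × 4 = 52 ≡ 1 (mod 17)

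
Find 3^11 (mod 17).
By repeated squaring (mod 17): 3^{1}≡3, 3^{2}≡9, 3^{4}≡13, 3^{8}≡16. Then 3^{11} = 3^{8+2+1} ≡ 16 × 9 × 3 ≡ 7 (mod 17)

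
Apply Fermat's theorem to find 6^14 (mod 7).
By Fermat: 6^{6} ≡ 1 (mod 7). 14 = 2×6 + 2. So 6^{14} ≡ 6^{2} ≡ 1 (mod 7)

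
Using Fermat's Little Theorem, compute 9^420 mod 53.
By Fermat: 9^{52} ≡ 1 (mod 53). 420 ≡ 4 (mod 52). So 9^{420} ≡ 9^{4} ≡ 42 (mod 53)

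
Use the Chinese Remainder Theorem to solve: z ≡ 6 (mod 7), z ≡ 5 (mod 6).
M = 7 × 6 = 42. M₁ = 6, y₁ ≡ 6 (mod 7). M₂ = 7, y₂ ≡ 1 (mod 6). z = 6×6×6 + 5×7×1 ≡ 41 (mod 42)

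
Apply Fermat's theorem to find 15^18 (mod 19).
By Fermat's Little Theorem, 15^{18} ≡ 1 (mod 19) since 19 is prime and gcd(15, 19) = 1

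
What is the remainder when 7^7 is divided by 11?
By repeated squaring (mod 11): 7^{1}≡7, 7^{2}≡5, 7^{4}≡3. Then 7^{7} = 7^{4+2+1} ≡ 3 × 5 × 7 ≡ 6 (mod 11)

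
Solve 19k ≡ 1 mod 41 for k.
Since 41 is prime, by Fermat 19^(-1) ≡ 19^{39} ≡ 13 mod 41. Verify: 19 × 13 = 247 ≡ 1 mod 41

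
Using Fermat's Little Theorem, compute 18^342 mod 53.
By Fermat: 18^{52} ≡ 1 mod 53. 342 ≡ 30 mod 52. So 18^{342} ≡ 18^{30} ≡ 17 mod 53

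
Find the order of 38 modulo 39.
Powers of 38 mod 39: 38^1≡38, 38^2≡1. So the order of 38 is 2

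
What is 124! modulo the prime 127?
(126)! = (124)! × (125) × (126) ≡ -1 mod 127. So (124)! ≡ -1 × [(126)(125)]^(-1) ≡ 63 mod 127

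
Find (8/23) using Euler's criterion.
(8/23) = 8^{11} mod 23 = 1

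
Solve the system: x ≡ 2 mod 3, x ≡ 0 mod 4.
M = 3 × 4 = 12. M₁ = 4, y₁ ≡ 1 mod 3. M₂ = 3, y₂ ≡ 3 mod 4. x = 2×4×1 + 0×3×3 ≡ 8 mod 12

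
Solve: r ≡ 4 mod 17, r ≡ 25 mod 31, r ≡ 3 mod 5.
M = 17 × 31 × 5 = 2635. M₁ = 155, y₁ ≡ 9 mod 17. M₂ = 85, y₂ ≡ 27 mod 31. M₃ = 527, y₃ ≡ 3 mod 5. r = 4×155×9 + 25×85×27 + 3×527×3 ≡ 1823 mod 2635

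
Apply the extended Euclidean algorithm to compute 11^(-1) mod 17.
Extended GCD: 11(-3) + 17(2) = 1. So 11^(-1) ≡ -3 ≡ 14 mod 17. Verify: 11 × 14 = 154 ≡ 1 mod 17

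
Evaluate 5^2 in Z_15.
5^{2} = 25 ≡ 10 mod 15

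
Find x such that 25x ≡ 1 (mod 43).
Since 43 is prime, by Fermat 25^(-1) ≡ 25^{41} ≡ 31 (mod 43). Verify: 25 × 31 = 775 ≡ 1 (mod 43)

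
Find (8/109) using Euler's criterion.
(8/109) = 8^{54} mod 109 = -1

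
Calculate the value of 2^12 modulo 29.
By repeated squaring (mod 29): 2^{1}≡2, 2^{2}≡4, 2^{4}≡16, 2^{8}≡24. Then 2^{12} = 2^{8+4} ≡ 24 × 16 ≡ 7 (mod 29)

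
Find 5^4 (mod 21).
5^{4} = 625 ≡ 16 (mod 21)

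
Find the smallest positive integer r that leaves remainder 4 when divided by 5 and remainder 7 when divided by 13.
M = 5 × 13 = 65. M₁ = 13, y₁ ≡ 2 mod 5. M₂ = 5, y₂ ≡ 8 mod 13. r = 4×13×2 + 7×5×8 ≡ 59 mod 65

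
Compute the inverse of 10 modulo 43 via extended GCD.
Extended GCD: 10(13) + 43(-3) = 1. So 10^(-1) ≡ 13 (mod 43). Verify: 10 × 13 = 130 ≡ 1 (mod 43)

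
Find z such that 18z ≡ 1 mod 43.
Since 43 is prime, by Fermat 18^(-1) ≡ 18^{41} ≡ 12 mod 43. Verify: 18 × 12 = 216 ≡ 1 mod 43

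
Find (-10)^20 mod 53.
By repeated squaring mod 53: (-10)^{1}≡43, (-10)^{2}≡47, (-10)^{4}≡36, (-10)^{8}≡24, (-10)^{16}≡46. Then (-10)^{20} = (-10)^{16+4} ≡ 46 × 36 ≡ 13 mod 53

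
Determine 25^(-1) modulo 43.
Since 43 is prime, by Fermat 25^(-1) ≡ 25^{41} ≡ 31 (mod 43). Verify: 25 × 31 = 775 ≡ 1 (mod 43)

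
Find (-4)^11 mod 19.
By repeated squaring mod 19: (-4)^{1}≡15, (-4)^{2}≡16, (-4)^{4}≡9, (-4)^{8}≡5. Then (-4)^{11} = (-4)^{8+2+1} ≡ 5 × 16 × 15 ≡ 3 mod 19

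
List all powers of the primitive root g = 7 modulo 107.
7^1, 7^2, ..., 7^{106} mod 107: [7, 49, 22, 47, 8, 56, 71, 69, 55, 64, 20, 33, 17, 12, 84, 53, 50, 29, 96, 30, 103, 79, 18, 19, 26, 75, 97, 37, 45, 101, 65, 27, 82, 39, 59, 92, 2, 14, 98, 44, 94, 16, 5, 35, 31, 3, 21, 40, 66, 34, 24, 61, 106, 100, 58, 85, 60, 99, 51, 36, 38, 52, 43, 87, 74, 90, 95, 23, 54, 57, 78, 11, 77, 4, 28, 89, 88, 81, 32, 10, 70, 62, 6, 42, 80, 25, 68, 48, 15, 105, 93, 9, 63, 13, 91, 102, 72, 76, 104, 86, 67, 41, 73, 83, 46, 1]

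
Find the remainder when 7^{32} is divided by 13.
By Fermat: 7^{12} ≡ 1 mod 13. 32 = 2×12 + 8. So 7^{32} ≡ 7^{8} ≡ 3 mod 13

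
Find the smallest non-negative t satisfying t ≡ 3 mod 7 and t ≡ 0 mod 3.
M = 7 × 3 = 21. M₁ = 3, y₁ ≡ 5 mod 7. M₂ = 7, y₂ ≡ 1 mod 3. t = 3×3×5 + 0×7×1 ≡ 3 mod 21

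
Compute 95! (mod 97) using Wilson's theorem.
(96)! = (95)! × (96) ≡ -1 (mod 97). So (95)! ≡ -1 × (96)^(-1) ≡ (-1)×(-1) = 1 (mod 97)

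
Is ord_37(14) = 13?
Powers of 14 mod 37: 14^1≡14, 14^2≡11, 14^3≡6, 14^4≡10, 14^5≡29, 14^6≡36, 14^7≡23, 14^8≡26, 14^9≡31, 14^10≡27, 14^11≡8, 14^12≡1. Already 14^12≡1, so the order is 12 < 13. No, the actual order is 12.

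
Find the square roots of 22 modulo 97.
The square roots of 22 mod 97 are 33 and 64. Verify: 33² = 1089 ≡ 22 (mod 97)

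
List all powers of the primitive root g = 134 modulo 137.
134^1, 134^2, ..., 134^{136} mod 137: [134, 9, 110, 81, 31, 44, 5, 122, 45, 2, 131, 18, 83, 25, 62, 88, 10, 107, 90, 4, 125, 36, 29, 50, 124, 39, 20, 77, 43, 8, 113, 72, 58, 100, 111, 78, 40, 17, 86, 16, 89, 7, 116, 63, 85, 19, 80, 34, 35, 32, 41, 14, 95, 126, 33, 38, 23, 68, 70, 64, 82, 28, 53, 115, 66, 76, 46, 136, 3, 128, 27, 56, 106, 93, 132, 15, 92, 135, 6, 119, 54, 112, 75, 49, 127, 30, 47, 133, 12, 101, 108, 87, 13, 98, 117, 60, 94, 129, 24, 65, 79, 37, 26, 59, 97, 120, 51, 121, 48, 130, 21, 74, 52, 118, 57, 103, 102, 105, 96, 123, 42, 11, 104, 99, 114, 69, 67, 73, 55, 109, 84, 22, 71, 61, 91, 1]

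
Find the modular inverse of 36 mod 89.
Since 89 is prime, by Fermat 36^(-1) ≡ 36^{87} ≡ 47 mod 89. Verify: 36 × 47 = 1692 ≡ 1 mod 89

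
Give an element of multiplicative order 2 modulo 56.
15 has order 2 mod 56 since 15^{2} ≡ 1 (mod 56) and no smaller power works.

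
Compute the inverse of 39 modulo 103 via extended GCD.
Extended GCD: 39(37) + 103(-14) = 1. So 39^(-1) ≡ 37 mod 103. Verify: 39 × 37 = 1443 ≡ 1 mod 103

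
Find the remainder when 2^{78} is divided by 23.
By Fermat: 2^{22} ≡ 1 (mod 23). 78 = 3×22 + 12. So 2^{78} ≡ 2^{12} ≡ 2 (mod 23)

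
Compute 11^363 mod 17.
Using Fermat: 11^{16} ≡ 1 mod 17. 363 ≡ 11 mod 16. So 11^{363} ≡ 11^{11} ≡ 12 mod 17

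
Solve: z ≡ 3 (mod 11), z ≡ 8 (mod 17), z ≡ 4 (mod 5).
M = 11 × 17 × 5 = 935. M₁ = 85, y₁ ≡ 7 (mod 11). M₂ = 55, y₂ ≡ 13 (mod 17). M₃ = 187, y₃ ≡ 3 (mod 5). z = 3×85×7 + 8×55×13 + 4×187×3 ≡ 399 (mod 935)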